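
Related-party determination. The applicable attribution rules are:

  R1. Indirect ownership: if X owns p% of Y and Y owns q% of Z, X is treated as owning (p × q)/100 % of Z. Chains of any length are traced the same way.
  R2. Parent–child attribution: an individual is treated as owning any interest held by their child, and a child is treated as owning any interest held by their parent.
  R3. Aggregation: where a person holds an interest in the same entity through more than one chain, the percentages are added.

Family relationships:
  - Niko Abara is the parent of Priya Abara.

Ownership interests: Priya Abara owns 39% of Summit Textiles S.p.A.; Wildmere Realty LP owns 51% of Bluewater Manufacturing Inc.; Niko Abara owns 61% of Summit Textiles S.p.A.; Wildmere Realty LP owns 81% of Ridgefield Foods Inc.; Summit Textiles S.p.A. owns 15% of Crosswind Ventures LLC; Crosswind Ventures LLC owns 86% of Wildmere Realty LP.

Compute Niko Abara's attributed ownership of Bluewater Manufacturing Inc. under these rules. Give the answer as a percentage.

By parent–child attribution (R2), Niko Abara is treated as also owning Priya Abara's interest in Summit Textiles S.p.A, giving 61% + 39% = 100%.
Chain via Summit Textiles S.p.A. → Crosswind Ventures LLC → Wildmere Realty LP (R1): 100% × 15% × 86% × 51% = 6.579% of Bluewater Manufacturing Inc.

6.579%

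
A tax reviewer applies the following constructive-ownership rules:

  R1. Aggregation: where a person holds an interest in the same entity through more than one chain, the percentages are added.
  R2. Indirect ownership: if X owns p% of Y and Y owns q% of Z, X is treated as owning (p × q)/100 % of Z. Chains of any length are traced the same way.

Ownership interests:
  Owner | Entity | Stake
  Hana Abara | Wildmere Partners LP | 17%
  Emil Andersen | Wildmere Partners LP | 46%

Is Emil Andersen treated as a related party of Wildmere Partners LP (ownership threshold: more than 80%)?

Direct interest in Wildmere Partners LP: 46%.
46% does not exceed the 80% threshold, so Emil is not a related party to Wildmere Partners LP.

No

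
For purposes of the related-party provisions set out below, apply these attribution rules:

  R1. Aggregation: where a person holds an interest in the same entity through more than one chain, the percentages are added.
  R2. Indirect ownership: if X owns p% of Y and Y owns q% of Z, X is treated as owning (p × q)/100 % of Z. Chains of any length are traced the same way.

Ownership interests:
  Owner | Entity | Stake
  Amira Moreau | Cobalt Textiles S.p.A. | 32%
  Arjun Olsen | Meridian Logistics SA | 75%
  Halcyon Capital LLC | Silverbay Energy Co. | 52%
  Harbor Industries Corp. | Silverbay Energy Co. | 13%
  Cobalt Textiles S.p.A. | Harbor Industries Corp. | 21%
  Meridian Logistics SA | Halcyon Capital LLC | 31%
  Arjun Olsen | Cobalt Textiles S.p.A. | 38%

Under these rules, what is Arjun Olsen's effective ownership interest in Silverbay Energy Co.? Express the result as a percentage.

Chain via Meridian Logistics SA → Halcyon Capital LLC (R2): 75% × 31% × 52% = 12.09% of Silverbay Energy Co.
Chain via Cobalt Textiles S.p.A. → Harbor Industries Corp. (R2): 38% × 21% × 13% = 1.0374% of Silverbay Energy Co.
Aggregating (R1): 12.09% + 1.0374% = 13.1274%.

13.1274%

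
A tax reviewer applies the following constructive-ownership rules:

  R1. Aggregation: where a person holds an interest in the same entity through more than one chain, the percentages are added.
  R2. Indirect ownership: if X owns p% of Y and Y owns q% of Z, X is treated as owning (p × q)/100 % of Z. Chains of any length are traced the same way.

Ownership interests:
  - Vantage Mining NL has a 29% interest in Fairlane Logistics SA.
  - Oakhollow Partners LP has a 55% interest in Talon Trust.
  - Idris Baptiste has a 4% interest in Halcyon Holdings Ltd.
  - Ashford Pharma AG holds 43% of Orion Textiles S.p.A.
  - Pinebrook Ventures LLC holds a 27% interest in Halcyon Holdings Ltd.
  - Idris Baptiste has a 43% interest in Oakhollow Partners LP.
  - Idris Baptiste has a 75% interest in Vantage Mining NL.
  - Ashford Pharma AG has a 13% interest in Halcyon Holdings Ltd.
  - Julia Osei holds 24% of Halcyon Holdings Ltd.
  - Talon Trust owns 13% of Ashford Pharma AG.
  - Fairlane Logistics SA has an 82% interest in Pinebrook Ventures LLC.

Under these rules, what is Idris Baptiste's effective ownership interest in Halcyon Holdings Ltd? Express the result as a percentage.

Chain via Vantage Mining NL → Fairlane Logistics SA → Pinebrook Ventures LLC (R2): 75% × 29% × 82% × 27% = 4.81545% of Halcyon Holdings Ltd.
Chain via Oakhollow Partners LP → Talon Trust → Ashford Pharma AG (R2): 43% × 55% × 13% × 13% = 0.399685% of Halcyon Holdings Ltd.
Direct interest in Halcyon Holdings Ltd: 4%.
Aggregating (R1): 4.81545% + 0.399685% + 4% = 9.215135%.

9.215135%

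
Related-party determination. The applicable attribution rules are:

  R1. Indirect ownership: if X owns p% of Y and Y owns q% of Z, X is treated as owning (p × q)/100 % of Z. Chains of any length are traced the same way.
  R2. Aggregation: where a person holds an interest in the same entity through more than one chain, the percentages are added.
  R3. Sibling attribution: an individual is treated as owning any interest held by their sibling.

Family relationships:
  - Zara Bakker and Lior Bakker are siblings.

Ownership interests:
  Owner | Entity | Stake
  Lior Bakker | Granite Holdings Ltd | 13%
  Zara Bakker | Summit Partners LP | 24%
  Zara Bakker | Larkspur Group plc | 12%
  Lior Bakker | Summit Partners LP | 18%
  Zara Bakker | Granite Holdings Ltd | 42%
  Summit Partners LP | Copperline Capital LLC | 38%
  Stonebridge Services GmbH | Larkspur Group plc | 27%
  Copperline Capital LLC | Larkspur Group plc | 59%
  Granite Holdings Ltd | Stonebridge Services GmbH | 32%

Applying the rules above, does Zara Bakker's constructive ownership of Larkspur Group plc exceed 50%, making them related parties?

No

By sibling attribution (R3), Zara Bakker is treated as also owning Lior Bakker's interest in Summit Partners LP, giving 24% + 18% = 42%.
By sibling attribution (R3), Zara Bakker is treated as also owning Lior Bakker's interest in Granite Holdings Ltd, giving 42% + 13% = 55%.
Chain via Summit Partners LP → Copperline Capital LLC (R1): 42% × 38% × 59% = 9.4164% of Larkspur Group plc.
Chain via Granite Holdings Ltd → Stonebridge Services GmbH (R1): 55% × 32% × 27% = 4.752% of Larkspur Group plc.
Direct interest in Larkspur Group plc: 12%.
Aggregating (R2): 9.4164% + 4.752% + 12% = 26.1684%.
26.1684% does not exceed the 50% threshold, so Zara is not a related party to Larkspur Group plc.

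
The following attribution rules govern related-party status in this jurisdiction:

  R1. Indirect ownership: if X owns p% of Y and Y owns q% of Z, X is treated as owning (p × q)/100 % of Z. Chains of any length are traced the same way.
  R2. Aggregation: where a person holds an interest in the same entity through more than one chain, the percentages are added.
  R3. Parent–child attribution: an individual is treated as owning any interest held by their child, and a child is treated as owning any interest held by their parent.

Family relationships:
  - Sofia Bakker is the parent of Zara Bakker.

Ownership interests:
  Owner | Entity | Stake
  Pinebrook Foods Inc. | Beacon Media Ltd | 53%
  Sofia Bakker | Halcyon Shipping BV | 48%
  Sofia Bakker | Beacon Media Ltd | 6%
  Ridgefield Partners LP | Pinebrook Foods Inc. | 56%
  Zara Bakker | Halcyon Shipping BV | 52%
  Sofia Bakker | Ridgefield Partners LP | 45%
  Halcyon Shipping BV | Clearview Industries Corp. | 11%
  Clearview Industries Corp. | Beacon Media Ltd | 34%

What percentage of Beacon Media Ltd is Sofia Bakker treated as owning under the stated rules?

By parent–child attribution (R3), Sofia Bakker is treated as also owning Zara Bakker's interest in Halcyon Shipping BV, giving 48% + 52% = 100%.
Chain via Halcyon Shipping BV → Clearview Industries Corp. (R1): 100% × 11% × 34% = 3.74% of Beacon Media Ltd.
Chain via Ridgefield Partners LP → Pinebrook Foods Inc. (R1): 45% × 56% × 53% = 13.356% of Beacon Media Ltd.
Direct interest in Beacon Media Ltd: 6%.
Aggregating (R2): 3.74% + 13.356% + 6% = 23.096%.

23.096%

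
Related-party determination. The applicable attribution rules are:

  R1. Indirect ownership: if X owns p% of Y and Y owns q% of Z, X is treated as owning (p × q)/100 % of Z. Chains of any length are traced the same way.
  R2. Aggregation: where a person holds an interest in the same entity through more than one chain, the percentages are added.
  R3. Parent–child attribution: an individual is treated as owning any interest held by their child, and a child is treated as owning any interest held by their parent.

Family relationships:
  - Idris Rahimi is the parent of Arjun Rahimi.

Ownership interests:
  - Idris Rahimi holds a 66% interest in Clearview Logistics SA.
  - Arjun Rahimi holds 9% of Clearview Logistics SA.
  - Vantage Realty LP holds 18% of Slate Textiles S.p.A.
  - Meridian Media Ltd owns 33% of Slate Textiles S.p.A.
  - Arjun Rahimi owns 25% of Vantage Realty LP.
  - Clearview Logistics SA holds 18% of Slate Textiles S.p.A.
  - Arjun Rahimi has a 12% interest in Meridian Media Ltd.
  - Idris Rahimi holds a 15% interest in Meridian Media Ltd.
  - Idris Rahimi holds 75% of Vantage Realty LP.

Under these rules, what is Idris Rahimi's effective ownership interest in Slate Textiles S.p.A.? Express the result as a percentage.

By parent–child attribution (R3), Idris Rahimi is treated as also owning Arjun Rahimi's interest in Vantage Realty LP, giving 75% + 25% = 100%.
By parent–child attribution (R3), Idris Rahimi is treated as also owning Arjun Rahimi's interest in Meridian Media Ltd, giving 15% + 12% = 27%.
By parent–child attribution (R3), Idris Rahimi is treated as also owning Arjun Rahimi's interest in Clearview Logistics SA, giving 66% + 9% = 75%.
Chain via Vantage Realty LP (R1): 100% × 18% = 18% of Slate Textiles S.p.A.
Chain via Meridian Media Ltd (R1): 27% × 33% = 8.91% of Slate Textiles S.p.A.
Chain via Clearview Logistics SA (R1): 75% × 18% = 13.5% of Slate Textiles S.p.A.
Aggregating (R2): 18% + 8.91% + 13.5% = 40.41%.

40.41%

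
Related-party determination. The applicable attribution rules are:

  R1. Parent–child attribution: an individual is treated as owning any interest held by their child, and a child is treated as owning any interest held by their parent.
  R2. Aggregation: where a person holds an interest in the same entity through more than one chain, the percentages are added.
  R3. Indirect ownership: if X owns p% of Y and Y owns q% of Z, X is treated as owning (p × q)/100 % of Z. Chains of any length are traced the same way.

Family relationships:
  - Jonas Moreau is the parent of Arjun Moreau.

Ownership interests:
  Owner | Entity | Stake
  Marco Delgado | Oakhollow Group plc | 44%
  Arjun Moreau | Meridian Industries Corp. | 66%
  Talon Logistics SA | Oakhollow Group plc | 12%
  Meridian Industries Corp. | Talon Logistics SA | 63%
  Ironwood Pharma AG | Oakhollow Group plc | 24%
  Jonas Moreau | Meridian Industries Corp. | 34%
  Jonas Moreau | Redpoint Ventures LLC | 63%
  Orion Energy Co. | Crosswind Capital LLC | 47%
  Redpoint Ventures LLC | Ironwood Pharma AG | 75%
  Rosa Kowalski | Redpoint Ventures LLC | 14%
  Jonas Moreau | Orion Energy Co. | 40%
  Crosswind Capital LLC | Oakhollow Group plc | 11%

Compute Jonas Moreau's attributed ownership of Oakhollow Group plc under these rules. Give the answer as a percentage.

By parent–child attribution (R1), Jonas Moreau is treated as also owning Arjun Moreau's interest in Meridian Industries Corp, giving 34% + 66% = 100%.
Chain via Redpoint Ventures LLC → Ironwood Pharma AG (R3): 63% × 75% × 24% = 11.34% of Oakhollow Group plc.
Chain via Orion Energy Co. → Crosswind Capital LLC (R3): 40% × 47% × 11% = 2.068% of Oakhollow Group plc.
Chain via Meridian Industries Corp. → Talon Logistics SA (R3): 100% × 63% × 12% = 7.56% of Oakhollow Group plc.
Aggregating (R2): 11.34% + 2.068% + 7.56% = 20.968%.

20.968%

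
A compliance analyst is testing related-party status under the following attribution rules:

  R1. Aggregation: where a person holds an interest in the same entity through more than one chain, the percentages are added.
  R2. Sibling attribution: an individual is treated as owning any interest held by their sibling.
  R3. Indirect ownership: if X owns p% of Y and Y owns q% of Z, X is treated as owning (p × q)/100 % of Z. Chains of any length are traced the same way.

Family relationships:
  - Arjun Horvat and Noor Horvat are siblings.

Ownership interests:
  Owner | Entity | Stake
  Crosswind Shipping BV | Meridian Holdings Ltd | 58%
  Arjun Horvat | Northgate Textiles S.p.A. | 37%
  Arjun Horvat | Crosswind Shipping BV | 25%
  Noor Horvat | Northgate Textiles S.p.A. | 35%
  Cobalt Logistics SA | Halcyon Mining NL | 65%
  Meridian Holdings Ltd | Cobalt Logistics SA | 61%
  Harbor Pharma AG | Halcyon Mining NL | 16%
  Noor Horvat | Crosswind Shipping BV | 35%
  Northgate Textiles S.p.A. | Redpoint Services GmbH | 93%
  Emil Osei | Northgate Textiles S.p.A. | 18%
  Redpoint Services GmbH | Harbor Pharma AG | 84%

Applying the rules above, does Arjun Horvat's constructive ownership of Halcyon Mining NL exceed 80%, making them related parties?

No

By sibling attribution (R2), Arjun Horvat is treated as also owning Noor Horvat's interest in Crosswind Shipping BV, giving 25% + 35% = 60%.
By sibling attribution (R2), Arjun Horvat is treated as also owning Noor Horvat's interest in Northgate Textiles S.p.A, giving 37% + 35% = 72%.
Chain via Crosswind Shipping BV → Meridian Holdings Ltd → Cobalt Logistics SA (R3): 60% × 58% × 61% × 65% = 13.7982% of Halcyon Mining NL.
Chain via Northgate Textiles S.p.A. → Redpoint Services GmbH → Harbor Pharma AG (R3): 72% × 93% × 84% × 16% = 8.999424% of Halcyon Mining NL.
Aggregating (R1): 13.7982% + 8.999424% = 22.797624%.
22.797624% does not exceed the 80% threshold, so Arjun is not a related party to Halcyon Mining NL.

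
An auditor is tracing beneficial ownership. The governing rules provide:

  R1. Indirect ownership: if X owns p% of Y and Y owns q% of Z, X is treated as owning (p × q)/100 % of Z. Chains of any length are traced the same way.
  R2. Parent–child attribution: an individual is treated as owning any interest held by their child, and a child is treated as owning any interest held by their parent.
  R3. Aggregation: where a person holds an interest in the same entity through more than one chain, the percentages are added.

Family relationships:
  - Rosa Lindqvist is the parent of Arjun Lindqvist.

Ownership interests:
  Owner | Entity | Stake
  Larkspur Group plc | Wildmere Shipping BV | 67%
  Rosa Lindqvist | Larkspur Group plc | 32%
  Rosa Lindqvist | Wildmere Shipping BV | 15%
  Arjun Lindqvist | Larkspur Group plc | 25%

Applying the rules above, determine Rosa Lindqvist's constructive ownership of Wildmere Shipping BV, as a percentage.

By parent–child attribution (R2), Rosa Lindqvist is treated as also owning Arjun Lindqvist's interest in Larkspur Group plc, giving 32% + 25% = 57%.
Chain via Larkspur Group plc (R1): 57% × 67% = 38.19% of Wildmere Shipping BV.
Direct interest in Wildmere Shipping BV: 15%.
Aggregating (R3): 38.19% + 15% = 53.19%.

53.19%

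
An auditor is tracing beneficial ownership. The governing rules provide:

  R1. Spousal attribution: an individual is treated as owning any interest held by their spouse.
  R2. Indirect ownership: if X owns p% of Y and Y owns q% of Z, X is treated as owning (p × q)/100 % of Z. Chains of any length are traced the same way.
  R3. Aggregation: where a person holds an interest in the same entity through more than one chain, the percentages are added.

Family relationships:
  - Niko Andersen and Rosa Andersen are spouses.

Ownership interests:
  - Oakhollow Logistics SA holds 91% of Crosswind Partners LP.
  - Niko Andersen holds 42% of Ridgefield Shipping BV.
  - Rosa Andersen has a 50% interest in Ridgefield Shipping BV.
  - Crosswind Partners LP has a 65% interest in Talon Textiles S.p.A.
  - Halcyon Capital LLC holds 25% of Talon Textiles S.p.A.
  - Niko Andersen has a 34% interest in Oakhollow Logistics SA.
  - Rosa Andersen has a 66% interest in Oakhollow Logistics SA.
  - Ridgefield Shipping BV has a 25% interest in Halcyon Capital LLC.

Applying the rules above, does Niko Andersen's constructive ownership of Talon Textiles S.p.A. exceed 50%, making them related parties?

By spousal attribution (R1), Niko Andersen is treated as also owning Rosa Andersen's interest in Oakhollow Logistics SA, giving 34% + 66% = 100%.
By spousal attribution (R1), Niko Andersen is treated as also owning Rosa Andersen's interest in Ridgefield Shipping BV, giving 42% + 50% = 92%.
Chain via Oakhollow Logistics SA → Crosswind Partners LP (R2): 100% × 91% × 65% = 59.15% of Talon Textiles S.p.A.
Chain via Ridgefield Shipping BV → Halcyon Capital LLC (R2): 92% × 25% × 25% = 5.75% of Talon Textiles S.p.A.
Aggregating (R3): 59.15% + 5.75% = 64.9%.
64.9% exceeds the 50% threshold, so Niko is a related party to Talon Textiles S.p.A.

Yes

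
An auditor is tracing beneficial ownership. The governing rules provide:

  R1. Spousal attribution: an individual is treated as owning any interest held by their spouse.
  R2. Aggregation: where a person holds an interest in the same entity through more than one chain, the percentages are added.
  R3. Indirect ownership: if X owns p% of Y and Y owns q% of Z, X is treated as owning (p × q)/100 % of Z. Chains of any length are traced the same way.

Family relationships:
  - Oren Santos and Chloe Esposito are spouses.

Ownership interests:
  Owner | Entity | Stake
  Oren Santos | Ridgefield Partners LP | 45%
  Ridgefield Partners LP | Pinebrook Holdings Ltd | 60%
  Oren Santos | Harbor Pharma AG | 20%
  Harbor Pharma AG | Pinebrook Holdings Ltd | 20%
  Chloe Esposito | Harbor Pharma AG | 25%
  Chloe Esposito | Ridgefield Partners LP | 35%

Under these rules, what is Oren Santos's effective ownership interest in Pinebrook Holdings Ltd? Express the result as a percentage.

57%

By spousal attribution (R1), Oren Santos is treated as also owning Chloe Esposito's interest in Harbor Pharma AG, giving 20% + 25% = 45%.
By spousal attribution (R1), Oren Santos is treated as also owning Chloe Esposito's interest in Ridgefield Partners LP, giving 45% + 35% = 80%.
Chain via Harbor Pharma AG (R3): 45% × 20% = 9% of Pinebrook Holdings Ltd.
Chain via Ridgefield Partners LP (R3): 80% × 60% = 48% of Pinebrook Holdings Ltd.
Aggregating (R2): 9% + 48% = 57%.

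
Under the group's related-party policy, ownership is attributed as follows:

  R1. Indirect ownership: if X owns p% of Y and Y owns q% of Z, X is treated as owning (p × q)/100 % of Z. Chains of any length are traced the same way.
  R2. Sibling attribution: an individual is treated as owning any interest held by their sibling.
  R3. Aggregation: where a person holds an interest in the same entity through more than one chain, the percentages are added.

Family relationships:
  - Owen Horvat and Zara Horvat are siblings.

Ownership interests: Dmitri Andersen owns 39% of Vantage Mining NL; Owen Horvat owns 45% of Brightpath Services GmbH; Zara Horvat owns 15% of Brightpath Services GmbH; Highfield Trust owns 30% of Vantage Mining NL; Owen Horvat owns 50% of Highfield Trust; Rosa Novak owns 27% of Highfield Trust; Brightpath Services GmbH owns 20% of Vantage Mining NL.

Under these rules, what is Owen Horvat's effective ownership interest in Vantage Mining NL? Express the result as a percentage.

27%

By sibling attribution (R2), Owen Horvat is treated as also owning Zara Horvat's interest in Brightpath Services GmbH, giving 45% + 15% = 60%.
Chain via Brightpath Services GmbH (R1): 60% × 20% = 12% of Vantage Mining NL.
Chain via Highfield Trust (R1): 50% × 30% = 15% of Vantage Mining NL.
Aggregating (R3): 12% + 15% = 27%.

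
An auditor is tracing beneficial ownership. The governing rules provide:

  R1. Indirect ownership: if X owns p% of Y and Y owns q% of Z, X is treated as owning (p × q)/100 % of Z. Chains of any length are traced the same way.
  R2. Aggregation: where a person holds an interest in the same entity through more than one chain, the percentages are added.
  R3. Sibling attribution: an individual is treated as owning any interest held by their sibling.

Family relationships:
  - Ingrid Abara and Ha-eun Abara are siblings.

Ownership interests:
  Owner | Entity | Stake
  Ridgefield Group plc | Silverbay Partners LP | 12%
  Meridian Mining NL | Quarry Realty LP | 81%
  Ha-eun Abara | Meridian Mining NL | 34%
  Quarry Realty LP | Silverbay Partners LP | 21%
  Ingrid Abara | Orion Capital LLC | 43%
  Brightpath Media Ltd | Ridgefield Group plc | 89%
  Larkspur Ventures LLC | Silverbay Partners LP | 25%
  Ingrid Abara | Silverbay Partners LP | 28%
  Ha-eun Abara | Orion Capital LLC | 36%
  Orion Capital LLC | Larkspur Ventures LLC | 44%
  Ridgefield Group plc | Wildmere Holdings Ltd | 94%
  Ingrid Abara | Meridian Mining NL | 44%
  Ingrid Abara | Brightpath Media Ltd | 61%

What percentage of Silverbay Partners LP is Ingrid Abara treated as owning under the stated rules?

By sibling attribution (R3), Ingrid Abara is treated as also owning Ha-eun Abara's interest in Orion Capital LLC, giving 43% + 36% = 79%.
By sibling attribution (R3), Ingrid Abara is treated as also owning Ha-eun Abara's interest in Meridian Mining NL, giving 44% + 34% = 78%.
Chain via Orion Capital LLC → Larkspur Ventures LLC (R1): 79% × 44% × 25% = 8.69% of Silverbay Partners LP.
Chain via Brightpath Media Ltd → Ridgefield Group plc (R1): 61% × 89% × 12% = 6.5148% of Silverbay Partners LP.
Chain via Meridian Mining NL → Quarry Realty LP (R1): 78% × 81% × 21% = 13.2678% of Silverbay Partners LP.
Direct interest in Silverbay Partners LP: 28%.
Aggregating (R2): 8.69% + 6.5148% + 13.2678% + 28% = 56.4726%.

56.4726%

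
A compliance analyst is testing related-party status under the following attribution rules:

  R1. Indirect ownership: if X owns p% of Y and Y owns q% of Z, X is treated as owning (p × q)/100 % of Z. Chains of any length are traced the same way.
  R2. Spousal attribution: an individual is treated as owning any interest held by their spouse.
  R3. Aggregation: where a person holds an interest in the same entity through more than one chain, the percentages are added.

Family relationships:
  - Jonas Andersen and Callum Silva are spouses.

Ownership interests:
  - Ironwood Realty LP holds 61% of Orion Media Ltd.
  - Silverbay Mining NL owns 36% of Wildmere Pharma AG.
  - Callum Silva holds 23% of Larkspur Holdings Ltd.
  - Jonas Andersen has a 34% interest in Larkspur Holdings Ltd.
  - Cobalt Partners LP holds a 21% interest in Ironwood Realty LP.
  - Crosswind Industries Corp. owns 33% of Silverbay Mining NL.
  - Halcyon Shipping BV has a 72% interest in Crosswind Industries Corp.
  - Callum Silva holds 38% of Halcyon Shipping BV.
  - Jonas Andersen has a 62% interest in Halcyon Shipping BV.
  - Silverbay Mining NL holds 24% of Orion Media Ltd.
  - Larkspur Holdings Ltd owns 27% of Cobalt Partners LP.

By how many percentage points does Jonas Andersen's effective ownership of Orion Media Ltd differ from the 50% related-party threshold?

By spousal attribution (R2), Jonas Andersen is treated as also owning Callum Silva's interest in Larkspur Holdings Ltd, giving 34% + 23% = 57%.
By spousal attribution (R2), Jonas Andersen is treated as also owning Callum Silva's interest in Halcyon Shipping BV, giving 62% + 38% = 100%.
Chain via Larkspur Holdings Ltd → Cobalt Partners LP → Ironwood Realty LP (R1): 57% × 27% × 21% × 61% = 1.971459% of Orion Media Ltd.
Chain via Halcyon Shipping BV → Crosswind Industries Corp. → Silverbay Mining NL (R1): 100% × 72% × 33% × 24% = 5.7024% of Orion Media Ltd.
Aggregating (R3): 1.971459% + 5.7024% = 7.673859%.
7.673859% falls short of the 50% threshold by 42.326141 percentage points.

42.326141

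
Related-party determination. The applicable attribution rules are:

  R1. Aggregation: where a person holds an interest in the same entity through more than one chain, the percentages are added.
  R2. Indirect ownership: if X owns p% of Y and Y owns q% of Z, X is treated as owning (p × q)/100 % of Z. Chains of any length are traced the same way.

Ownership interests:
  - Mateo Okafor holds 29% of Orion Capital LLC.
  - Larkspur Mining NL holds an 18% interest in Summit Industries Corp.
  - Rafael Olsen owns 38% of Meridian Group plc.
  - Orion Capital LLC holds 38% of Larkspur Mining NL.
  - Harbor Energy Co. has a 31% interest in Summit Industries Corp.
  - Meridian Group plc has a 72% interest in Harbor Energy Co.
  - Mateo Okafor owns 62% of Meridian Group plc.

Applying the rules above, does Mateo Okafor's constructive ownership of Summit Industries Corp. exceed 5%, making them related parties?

Yes

Chain via Orion Capital LLC → Larkspur Mining NL (R2): 29% × 38% × 18% = 1.9836% of Summit Industries Corp.
Chain via Meridian Group plc → Harbor Energy Co. (R2): 62% × 72% × 31% = 13.8384% of Summit Industries Corp.
Aggregating (R1): 1.9836% + 13.8384% = 15.822%.
15.822% exceeds the 5% threshold, so Mateo is a related party to Summit Industries Corp.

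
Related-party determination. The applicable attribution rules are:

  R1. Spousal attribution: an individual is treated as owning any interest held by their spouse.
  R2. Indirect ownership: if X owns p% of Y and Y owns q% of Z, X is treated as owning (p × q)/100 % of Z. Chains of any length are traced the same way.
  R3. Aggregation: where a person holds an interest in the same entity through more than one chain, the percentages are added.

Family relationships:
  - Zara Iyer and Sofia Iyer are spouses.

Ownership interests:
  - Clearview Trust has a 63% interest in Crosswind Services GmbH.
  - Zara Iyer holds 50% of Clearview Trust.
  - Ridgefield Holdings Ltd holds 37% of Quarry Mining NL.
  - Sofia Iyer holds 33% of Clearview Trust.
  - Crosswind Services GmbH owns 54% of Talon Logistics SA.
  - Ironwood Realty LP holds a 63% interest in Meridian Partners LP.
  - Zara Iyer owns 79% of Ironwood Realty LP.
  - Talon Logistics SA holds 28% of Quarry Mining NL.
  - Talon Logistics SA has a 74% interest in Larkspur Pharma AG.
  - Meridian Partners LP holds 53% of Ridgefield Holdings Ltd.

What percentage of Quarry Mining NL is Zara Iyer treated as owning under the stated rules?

17.666145%

By spousal attribution (R1), Zara Iyer is treated as also owning Sofia Iyer's interest in Clearview Trust, giving 50% + 33% = 83%.
Chain via Ironwood Realty LP → Meridian Partners LP → Ridgefield Holdings Ltd (R2): 79% × 63% × 53% × 37% = 9.759897% of Quarry Mining NL.
Chain via Clearview Trust → Crosswind Services GmbH → Talon Logistics SA (R2): 83% × 63% × 54% × 28% = 7.906248% of Quarry Mining NL.
Aggregating (R3): 9.759897% + 7.906248% = 17.666145%.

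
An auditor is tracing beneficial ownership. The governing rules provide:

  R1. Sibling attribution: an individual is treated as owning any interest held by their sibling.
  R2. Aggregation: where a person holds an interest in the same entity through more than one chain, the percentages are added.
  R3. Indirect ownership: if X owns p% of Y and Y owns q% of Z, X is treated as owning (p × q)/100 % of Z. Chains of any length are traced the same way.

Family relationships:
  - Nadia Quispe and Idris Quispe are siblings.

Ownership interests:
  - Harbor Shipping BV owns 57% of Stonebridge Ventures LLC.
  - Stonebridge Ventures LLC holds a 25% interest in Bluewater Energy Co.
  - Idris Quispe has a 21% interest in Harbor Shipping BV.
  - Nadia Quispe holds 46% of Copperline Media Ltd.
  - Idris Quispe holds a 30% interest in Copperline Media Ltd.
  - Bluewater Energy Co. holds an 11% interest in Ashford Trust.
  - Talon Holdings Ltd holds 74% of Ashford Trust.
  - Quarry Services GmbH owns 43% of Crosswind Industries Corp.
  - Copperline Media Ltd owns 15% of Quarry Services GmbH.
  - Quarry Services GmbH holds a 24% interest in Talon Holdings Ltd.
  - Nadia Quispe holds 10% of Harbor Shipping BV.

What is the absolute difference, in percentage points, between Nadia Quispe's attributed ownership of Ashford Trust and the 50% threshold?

47.489435

By sibling attribution (R1), Nadia Quispe is treated as also owning Idris Quispe's interest in Harbor Shipping BV, giving 10% + 21% = 31%.
By sibling attribution (R1), Nadia Quispe is treated as also owning Idris Quispe's interest in Copperline Media Ltd, giving 46% + 30% = 76%.
Chain via Harbor Shipping BV → Stonebridge Ventures LLC → Bluewater Energy Co. (R3): 31% × 57% × 25% × 11% = 0.485925% of Ashford Trust.
Chain via Copperline Media Ltd → Quarry Services GmbH → Talon Holdings Ltd (R3): 76% × 15% × 24% × 74% = 2.02464% of Ashford Trust.
Aggregating (R2): 0.485925% + 2.02464% = 2.510565%.
2.510565% falls short of the 50% threshold by 47.489435 percentage points.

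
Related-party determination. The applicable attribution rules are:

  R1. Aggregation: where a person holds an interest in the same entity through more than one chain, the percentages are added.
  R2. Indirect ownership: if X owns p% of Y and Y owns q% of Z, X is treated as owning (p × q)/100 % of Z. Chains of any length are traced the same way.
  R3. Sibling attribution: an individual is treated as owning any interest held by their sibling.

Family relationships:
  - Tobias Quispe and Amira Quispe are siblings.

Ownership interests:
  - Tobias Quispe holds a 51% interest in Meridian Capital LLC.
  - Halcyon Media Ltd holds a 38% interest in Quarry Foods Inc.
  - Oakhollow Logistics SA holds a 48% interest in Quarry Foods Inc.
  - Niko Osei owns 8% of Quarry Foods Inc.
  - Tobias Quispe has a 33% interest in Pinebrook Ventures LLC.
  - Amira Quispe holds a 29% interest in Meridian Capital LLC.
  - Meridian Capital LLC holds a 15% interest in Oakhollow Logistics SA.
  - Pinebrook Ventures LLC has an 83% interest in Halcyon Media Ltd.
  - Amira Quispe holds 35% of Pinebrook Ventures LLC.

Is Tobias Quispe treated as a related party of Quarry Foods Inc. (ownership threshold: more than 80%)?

By sibling attribution (R3), Tobias Quispe is treated as also owning Amira Quispe's interest in Meridian Capital LLC, giving 51% + 29% = 80%.
By sibling attribution (R3), Tobias Quispe is treated as also owning Amira Quispe's interest in Pinebrook Ventures LLC, giving 33% + 35% = 68%.
Chain via Meridian Capital LLC → Oakhollow Logistics SA (R2): 80% × 15% × 48% = 5.76% of Quarry Foods Inc.
Chain via Pinebrook Ventures LLC → Halcyon Media Ltd (R2): 68% × 83% × 38% = 21.4472% of Quarry Foods Inc.
Aggregating (R1): 5.76% + 21.4472% = 27.2072%.
27.2072% does not exceed the 80% threshold, so Tobias is not a related party to Quarry Foods Inc.

No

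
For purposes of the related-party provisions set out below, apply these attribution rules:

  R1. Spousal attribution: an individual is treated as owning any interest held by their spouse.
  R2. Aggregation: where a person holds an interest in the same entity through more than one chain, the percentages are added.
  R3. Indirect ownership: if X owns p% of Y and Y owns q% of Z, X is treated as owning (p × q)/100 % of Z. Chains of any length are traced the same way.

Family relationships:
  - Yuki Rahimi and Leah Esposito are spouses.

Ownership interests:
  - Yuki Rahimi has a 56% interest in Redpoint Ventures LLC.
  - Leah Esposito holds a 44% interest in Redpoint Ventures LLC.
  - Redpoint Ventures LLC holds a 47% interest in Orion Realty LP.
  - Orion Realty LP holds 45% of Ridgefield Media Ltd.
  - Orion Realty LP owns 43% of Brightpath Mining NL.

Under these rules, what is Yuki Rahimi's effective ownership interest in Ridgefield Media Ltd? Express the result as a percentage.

By spousal attribution (R1), Yuki Rahimi is treated as also owning Leah Esposito's interest in Redpoint Ventures LLC, giving 56% + 44% = 100%.
Chain via Redpoint Ventures LLC → Orion Realty LP (R3): 100% × 47% × 45% = 21.15% of Ridgefield Media Ltd.

21.15%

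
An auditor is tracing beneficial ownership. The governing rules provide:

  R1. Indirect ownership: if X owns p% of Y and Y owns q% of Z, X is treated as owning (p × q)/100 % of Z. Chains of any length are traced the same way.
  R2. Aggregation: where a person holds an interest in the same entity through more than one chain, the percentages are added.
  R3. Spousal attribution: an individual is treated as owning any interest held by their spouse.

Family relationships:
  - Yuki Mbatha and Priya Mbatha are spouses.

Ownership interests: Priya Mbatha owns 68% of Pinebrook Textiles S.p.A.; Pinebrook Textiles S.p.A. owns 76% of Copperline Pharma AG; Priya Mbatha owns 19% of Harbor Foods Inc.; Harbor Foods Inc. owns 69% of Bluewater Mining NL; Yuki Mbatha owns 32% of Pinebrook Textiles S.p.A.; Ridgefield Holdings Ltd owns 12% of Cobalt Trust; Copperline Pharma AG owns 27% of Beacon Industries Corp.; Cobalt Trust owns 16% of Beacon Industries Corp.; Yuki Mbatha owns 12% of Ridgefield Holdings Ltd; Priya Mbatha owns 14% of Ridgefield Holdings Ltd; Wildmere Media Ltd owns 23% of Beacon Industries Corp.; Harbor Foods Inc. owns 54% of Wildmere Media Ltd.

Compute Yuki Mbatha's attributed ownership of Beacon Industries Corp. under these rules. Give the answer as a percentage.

23.379%

By spousal attribution (R3), Yuki Mbatha is treated as also owning Priya Mbatha's interest in Pinebrook Textiles S.p.A, giving 32% + 68% = 100%.
By spousal attribution (R3), Yuki Mbatha is treated as also owning Priya Mbatha's interest in Ridgefield Holdings Ltd, giving 12% + 14% = 26%.
By spousal attribution (R3), Yuki Mbatha is treated as owning Priya Mbatha's 19% interest in Harbor Foods Inc.
Chain via Pinebrook Textiles S.p.A. → Copperline Pharma AG (R1): 100% × 76% × 27% = 20.52% of Beacon Industries Corp.
Chain via Ridgefield Holdings Ltd → Cobalt Trust (R1): 26% × 12% × 16% = 0.4992% of Beacon Industries Corp.
Chain via Harbor Foods Inc. → Wildmere Media Ltd (R1): 19% × 54% × 23% = 2.3598% of Beacon Industries Corp.
Aggregating (R2): 20.52% + 0.4992% + 2.3598% = 23.379%.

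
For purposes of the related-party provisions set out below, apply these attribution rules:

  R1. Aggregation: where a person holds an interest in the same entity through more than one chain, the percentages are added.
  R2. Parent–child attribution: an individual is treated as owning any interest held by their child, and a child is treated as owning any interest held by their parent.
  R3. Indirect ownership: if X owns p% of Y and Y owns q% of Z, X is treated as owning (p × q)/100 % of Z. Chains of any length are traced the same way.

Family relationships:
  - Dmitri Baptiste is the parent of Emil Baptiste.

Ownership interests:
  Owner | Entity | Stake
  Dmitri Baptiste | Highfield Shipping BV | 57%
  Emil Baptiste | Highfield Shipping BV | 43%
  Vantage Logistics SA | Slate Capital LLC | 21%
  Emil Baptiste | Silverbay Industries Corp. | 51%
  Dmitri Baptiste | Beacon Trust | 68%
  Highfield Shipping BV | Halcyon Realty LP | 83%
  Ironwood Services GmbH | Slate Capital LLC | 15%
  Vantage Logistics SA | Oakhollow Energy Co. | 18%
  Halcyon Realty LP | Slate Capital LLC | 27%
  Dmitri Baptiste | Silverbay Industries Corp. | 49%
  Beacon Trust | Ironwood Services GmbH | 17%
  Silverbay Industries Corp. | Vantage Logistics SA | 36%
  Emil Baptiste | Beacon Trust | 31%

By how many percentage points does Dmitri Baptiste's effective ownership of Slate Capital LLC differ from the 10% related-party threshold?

By parent–child attribution (R2), Dmitri Baptiste is treated as also owning Emil Baptiste's interest in Silverbay Industries Corp, giving 49% + 51% = 100%.
By parent–child attribution (R2), Dmitri Baptiste is treated as also owning Emil Baptiste's interest in Beacon Trust, giving 68% + 31% = 99%.
By parent–child attribution (R2), Dmitri Baptiste is treated as also owning Emil Baptiste's interest in Highfield Shipping BV, giving 57% + 43% = 100%.
Chain via Silverbay Industries Corp. → Vantage Logistics SA (R3): 100% × 36% × 21% = 7.56% of Slate Capital LLC.
Chain via Beacon Trust → Ironwood Services GmbH (R3): 99% × 17% × 15% = 2.5245% of Slate Capital LLC.
Chain via Highfield Shipping BV → Halcyon Realty LP (R3): 100% × 83% × 27% = 22.41% of Slate Capital LLC.
Aggregating (R1): 7.56% + 2.5245% + 22.41% = 32.4945%.
32.4945% exceeds the 10% threshold by 22.4945 percentage points.

22.4945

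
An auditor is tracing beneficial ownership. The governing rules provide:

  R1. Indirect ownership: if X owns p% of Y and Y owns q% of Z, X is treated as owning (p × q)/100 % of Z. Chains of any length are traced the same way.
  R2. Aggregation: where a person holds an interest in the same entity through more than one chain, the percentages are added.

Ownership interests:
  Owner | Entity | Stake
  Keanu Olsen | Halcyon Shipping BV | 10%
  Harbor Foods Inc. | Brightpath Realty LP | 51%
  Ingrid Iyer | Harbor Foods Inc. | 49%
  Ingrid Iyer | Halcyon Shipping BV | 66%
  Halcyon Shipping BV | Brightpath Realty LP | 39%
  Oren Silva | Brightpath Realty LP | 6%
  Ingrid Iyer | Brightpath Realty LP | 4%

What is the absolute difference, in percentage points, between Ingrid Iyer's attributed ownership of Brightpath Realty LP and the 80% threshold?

Chain via Harbor Foods Inc. (R1): 49% × 51% = 24.99% of Brightpath Realty LP.
Chain via Halcyon Shipping BV (R1): 66% × 39% = 25.74% of Brightpath Realty LP.
Direct interest in Brightpath Realty LP: 4%.
Aggregating (R2): 24.99% + 25.74% + 4% = 54.73%.
54.73% falls short of the 80% threshold by 25.27 percentage points.

25.27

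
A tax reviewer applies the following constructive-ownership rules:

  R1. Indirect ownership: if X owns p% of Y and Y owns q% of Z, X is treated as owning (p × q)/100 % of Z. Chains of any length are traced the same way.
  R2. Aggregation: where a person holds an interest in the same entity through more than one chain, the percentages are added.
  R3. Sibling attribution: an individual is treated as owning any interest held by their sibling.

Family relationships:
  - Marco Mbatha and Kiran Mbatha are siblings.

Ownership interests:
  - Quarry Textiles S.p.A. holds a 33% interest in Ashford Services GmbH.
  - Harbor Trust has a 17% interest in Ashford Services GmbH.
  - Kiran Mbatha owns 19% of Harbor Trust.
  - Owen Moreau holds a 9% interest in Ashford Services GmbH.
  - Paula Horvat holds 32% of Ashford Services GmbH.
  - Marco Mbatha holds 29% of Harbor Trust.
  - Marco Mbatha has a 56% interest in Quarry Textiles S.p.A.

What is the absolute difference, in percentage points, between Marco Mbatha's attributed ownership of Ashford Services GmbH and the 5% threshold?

21.64

By sibling attribution (R3), Marco Mbatha is treated as also owning Kiran Mbatha's interest in Harbor Trust, giving 29% + 19% = 48%.
Chain via Quarry Textiles S.p.A. (R1): 56% × 33% = 18.48% of Ashford Services GmbH.
Chain via Harbor Trust (R1): 48% × 17% = 8.16% of Ashford Services GmbH.
Aggregating (R2): 18.48% + 8.16% = 26.64%.
26.64% exceeds the 5% threshold by 21.64 percentage points.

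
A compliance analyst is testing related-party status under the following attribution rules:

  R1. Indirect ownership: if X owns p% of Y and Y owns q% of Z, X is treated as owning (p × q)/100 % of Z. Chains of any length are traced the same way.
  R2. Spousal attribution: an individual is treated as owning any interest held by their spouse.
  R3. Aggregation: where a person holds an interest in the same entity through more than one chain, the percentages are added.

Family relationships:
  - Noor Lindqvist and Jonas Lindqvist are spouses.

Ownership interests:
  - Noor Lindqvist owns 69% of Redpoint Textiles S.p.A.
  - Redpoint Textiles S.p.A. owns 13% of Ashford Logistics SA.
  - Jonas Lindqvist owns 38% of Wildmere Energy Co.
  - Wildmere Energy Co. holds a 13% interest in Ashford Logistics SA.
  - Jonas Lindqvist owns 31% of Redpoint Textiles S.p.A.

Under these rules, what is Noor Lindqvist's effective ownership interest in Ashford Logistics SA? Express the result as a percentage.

17.94%

By spousal attribution (R2), Noor Lindqvist is treated as also owning Jonas Lindqvist's interest in Redpoint Textiles S.p.A, giving 69% + 31% = 100%.
By spousal attribution (R2), Noor Lindqvist is treated as owning Jonas Lindqvist's 38% interest in Wildmere Energy Co.
Chain via Redpoint Textiles S.p.A. (R1): 100% × 13% = 13% of Ashford Logistics SA.
Chain via Wildmere Energy Co. (R1): 38% × 13% = 4.94% of Ashford Logistics SA.
Aggregating (R3): 13% + 4.94% = 17.94%.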